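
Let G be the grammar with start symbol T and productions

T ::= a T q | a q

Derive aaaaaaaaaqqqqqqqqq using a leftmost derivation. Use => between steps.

T => aTq   [T ::= a T q]
aTq => aaTqq   [T ::= a T q]
aaTqq => aaaTqqq   [T ::= a T q]
aaaTqqq => aaaaTqqqq   [T ::= a T q]
aaaaTqqqq => aaaaaTqqqqq   [T ::= a T q]
aaaaaTqqqqq => aaaaaaTqqqqqq   [T ::= a T q]
aaaaaaTqqqqqq => aaaaaaaTqqqqqqq   [T ::= a T q]
aaaaaaaTqqqqqqq => aaaaaaaaTqqqqqqqq   [T ::= a T q]
aaaaaaaaTqqqqqqqq => aaaaaaaaaqqqqqqqqq   [T ::= a q]

T => aTq => aaTqq => aaaTqqq => aaaaTqqqq => aaaaaTqqqqq => aaaaaaTqqqqqq => aaaaaaaTqqqqqqq => aaaaaaaaTqqqqqqqq => aaaaaaaaaqqqqqqqqq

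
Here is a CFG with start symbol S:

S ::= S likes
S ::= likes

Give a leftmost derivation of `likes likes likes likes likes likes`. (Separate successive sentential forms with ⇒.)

S ⇒ S likes   [S ::= S likes]
S likes ⇒ S likes likes   [S ::= S likes]
S likes likes ⇒ S likes likes likes   [S ::= S likes]
S likes likes likes ⇒ S likes likes likes likes   [S ::= S likes]
S likes likes likes likes ⇒ S likes likes likes likes likes   [S ::= S likes]
S likes likes likes likes likes ⇒ likes likes likes likes likes likes   [S ::= likes]

S ⇒ S likes ⇒ S likes likes ⇒ S likes likes likes ⇒ S likes likes likes likes ⇒ S likes likes likes likes likes ⇒ likes likes likes likes likes likes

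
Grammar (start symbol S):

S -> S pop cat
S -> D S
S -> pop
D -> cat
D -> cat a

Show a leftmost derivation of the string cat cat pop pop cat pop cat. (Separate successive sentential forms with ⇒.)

S ⇒ S pop cat   [S -> S pop cat]
S pop cat ⇒ S pop cat pop cat   [S -> S pop cat]
S pop cat pop cat ⇒ D S pop cat pop cat   [S -> D S]
D S pop cat pop cat ⇒ cat S pop cat pop cat   [D -> cat]
cat S pop cat pop cat ⇒ cat D S pop cat pop cat   [S -> D S]
cat D S pop cat pop cat ⇒ cat cat S pop cat pop cat   [D -> cat]
cat cat S pop cat pop cat ⇒ cat cat pop pop cat pop cat   [S -> pop]

S ⇒ S pop cat ⇒ S pop cat pop cat ⇒ D S pop cat pop cat ⇒ cat S pop cat pop cat ⇒ cat D S pop cat pop cat ⇒ cat cat S pop cat pop cat ⇒ cat cat pop pop cat pop cat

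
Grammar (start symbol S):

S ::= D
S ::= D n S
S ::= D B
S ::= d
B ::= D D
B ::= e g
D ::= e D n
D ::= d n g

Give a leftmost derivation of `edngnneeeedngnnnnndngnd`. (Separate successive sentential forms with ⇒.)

S ⇒ DnS ⇒ eDnnS ⇒ edngnnS ⇒ edngnnDnS ⇒ edngnneDnnS ⇒ edngnneeDnnnS ⇒ edngnneeeDnnnnS ⇒ edngnneeeeDnnnnnS ⇒ edngnneeeedngnnnnnS ⇒ edngnneeeedngnnnnnDnS ⇒ edngnneeeedngnnnnndngnS ⇒ edngnneeeedngnnnnndngnd

S ⇒ DnS   [S ::= D n S]
DnS ⇒ eDnnS   [D ::= e D n]
eDnnS ⇒ edngnnS   [D ::= d n g]
edngnnS ⇒ edngnnDnS   [S ::= D n S]
edngnnDnS ⇒ edngnneDnnS   [D ::= e D n]
edngnneDnnS ⇒ edngnneeDnnnS   [D ::= e D n]
edngnneeDnnnS ⇒ edngnneeeDnnnnS   [D ::= e D n]
edngnneeeDnnnnS ⇒ edngnneeeeDnnnnnS   [D ::= e D n]
edngnneeeeDnnnnnS ⇒ edngnneeeedngnnnnnS   [D ::= d n g]
edngnneeeedngnnnnnS ⇒ edngnneeeedngnnnnnDnS   [S ::= D n S]
edngnneeeedngnnnnnDnS ⇒ edngnneeeedngnnnnndngnS   [D ::= d n g]
edngnneeeedngnnnnndngnS ⇒ edngnneeeedngnnnnndngnd   [S ::= d]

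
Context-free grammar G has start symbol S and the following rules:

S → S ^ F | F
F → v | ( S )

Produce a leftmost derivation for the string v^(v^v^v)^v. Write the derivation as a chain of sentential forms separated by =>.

S => S^F   [S → S ^ F]
S^F => S^F^F   [S → S ^ F]
S^F^F => F^F^F   [S → F]
F^F^F => v^F^F   [F → v]
v^F^F => v^(S)^F   [F → ( S )]
v^(S)^F => v^(S^F)^F   [S → S ^ F]
v^(S^F)^F => v^(S^F^F)^F   [S → S ^ F]
v^(S^F^F)^F => v^(F^F^F)^F   [S → F]
v^(F^F^F)^F => v^(v^F^F)^F   [F → v]
v^(v^F^F)^F => v^(v^v^F)^F   [F → v]
v^(v^v^F)^F => v^(v^v^v)^F   [F → v]
v^(v^v^v)^F => v^(v^v^v)^v   [F → v]

S => S^F => S^F^F => F^F^F => v^F^F => v^(S)^F => v^(S^F)^F => v^(S^F^F)^F => v^(F^F^F)^F => v^(v^F^F)^F => v^(v^v^F)^F => v^(v^v^v)^F => v^(v^v^v)^v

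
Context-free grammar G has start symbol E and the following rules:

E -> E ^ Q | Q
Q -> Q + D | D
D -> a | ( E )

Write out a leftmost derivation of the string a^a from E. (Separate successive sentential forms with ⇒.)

E⇒E^Q⇒Q^Q⇒D^Q⇒a^Q⇒a^D⇒a^a

E ⇒ E^Q   [E -> E ^ Q]
E^Q ⇒ Q^Q   [E -> Q]
Q^Q ⇒ D^Q   [Q -> D]
D^Q ⇒ a^Q   [D -> a]
a^Q ⇒ a^D   [Q -> D]
a^D ⇒ a^a   [D -> a]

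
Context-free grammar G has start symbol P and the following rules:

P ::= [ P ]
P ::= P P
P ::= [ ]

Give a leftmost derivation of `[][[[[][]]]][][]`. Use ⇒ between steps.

P⇒PP⇒PPP⇒[]PP⇒[]PPP⇒[][P]PP⇒[][[P]]PP⇒[][[[P]]]PP⇒[][[[PP]]]PP⇒[][[[[]P]]]PP⇒[][[[[][]]]]PP⇒[][[[[][]]]][]P⇒[][[[[][]]]][][]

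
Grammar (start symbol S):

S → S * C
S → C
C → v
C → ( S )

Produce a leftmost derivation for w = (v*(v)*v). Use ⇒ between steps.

S ⇒ C ⇒ (S) ⇒ (S*C) ⇒ (S*C*C) ⇒ (C*C*C) ⇒ (v*C*C) ⇒ (v*(S)*C) ⇒ (v*(C)*C) ⇒ (v*(v)*C) ⇒ (v*(v)*v)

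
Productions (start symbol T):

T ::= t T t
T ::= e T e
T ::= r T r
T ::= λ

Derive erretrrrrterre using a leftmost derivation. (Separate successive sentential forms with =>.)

T => eTe   [T ::= e T e]
eTe => erTre   [T ::= r T r]
erTre => errTrre   [T ::= r T r]
errTrre => erreTerre   [T ::= e T e]
erreTerre => erretTterre   [T ::= t T t]
erretTterre => erretrTrterre   [T ::= r T r]
erretrTrterre => erretrrTrrterre   [T ::= r T r]
erretrrTrrterre => erretrrrrterre   [T ::= λ]

T=>eTe=>erTre=>errTrre=>erreTerre=>erretTterre=>erretrTrterre=>erretrrTrrterre=>erretrrrrterre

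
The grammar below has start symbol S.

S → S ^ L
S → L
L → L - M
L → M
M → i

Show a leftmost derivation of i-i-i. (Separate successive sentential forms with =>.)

S => L => L-M => L-M-M => M-M-M => i-M-M => i-i-M => i-i-i

S => L   [S → L]
L => L-M   [L → L - M]
L-M => L-M-M   [L → L - M]
L-M-M => M-M-M   [L → M]
M-M-M => i-M-M   [M → i]
i-M-M => i-i-M   [M → i]
i-i-M => i-i-i   [M → i]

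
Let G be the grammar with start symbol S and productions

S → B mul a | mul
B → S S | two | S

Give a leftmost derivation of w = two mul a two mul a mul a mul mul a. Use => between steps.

S => B mul a => S S mul a => B mul a S mul a => S S mul a S mul a => B mul a S mul a S mul a => two mul a S mul a S mul a => two mul a B mul a mul a S mul a => two mul a two mul a mul a S mul a => two mul a two mul a mul a mul mul a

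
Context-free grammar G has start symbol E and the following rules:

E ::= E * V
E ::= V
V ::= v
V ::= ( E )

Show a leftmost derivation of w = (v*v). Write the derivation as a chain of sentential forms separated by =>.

E => V => (E) => (E*V) => (V*V) => (v*V) => (v*v)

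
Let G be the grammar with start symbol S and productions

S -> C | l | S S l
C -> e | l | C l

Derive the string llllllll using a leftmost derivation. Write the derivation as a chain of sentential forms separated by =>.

S=>SSl=>SSlSl=>lSlSl=>lClSl=>lCllSl=>llllSl=>llllSSll=>llllCSll=>lllllSll=>llllllll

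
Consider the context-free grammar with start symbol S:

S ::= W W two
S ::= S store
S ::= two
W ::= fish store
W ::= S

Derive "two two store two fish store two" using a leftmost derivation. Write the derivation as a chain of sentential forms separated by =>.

S => W W two => S W two => W W two W two => S W two W two => two W two W two => two S two W two => two S store two W two => two two store two W two => two two store two fish store two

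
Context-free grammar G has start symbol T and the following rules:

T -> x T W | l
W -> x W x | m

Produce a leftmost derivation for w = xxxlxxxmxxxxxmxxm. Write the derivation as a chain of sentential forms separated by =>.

T => xTW => xxTWW => xxxTWWW => xxxlWWW => xxxlxWxWW => xxxlxxWxxWW => xxxlxxxWxxxWW => xxxlxxxmxxxWW => xxxlxxxmxxxxWxW => xxxlxxxmxxxxxWxxW => xxxlxxxmxxxxxmxxW => xxxlxxxmxxxxxmxxm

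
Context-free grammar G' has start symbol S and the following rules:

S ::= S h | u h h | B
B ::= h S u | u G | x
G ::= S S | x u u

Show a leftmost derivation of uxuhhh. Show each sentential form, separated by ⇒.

S ⇒ Sh   [S ::= S h]
Sh ⇒ Bh   [S ::= B]
Bh ⇒ uGh   [B ::= u G]
uGh ⇒ uSSh   [G ::= S S]
uSSh ⇒ uBSh   [S ::= B]
uBSh ⇒ uxSh   [B ::= x]
uxSh ⇒ uxuhhh   [S ::= u h h]

S⇒Sh⇒Bh⇒uGh⇒uSSh⇒uBSh⇒uxSh⇒uxuhhh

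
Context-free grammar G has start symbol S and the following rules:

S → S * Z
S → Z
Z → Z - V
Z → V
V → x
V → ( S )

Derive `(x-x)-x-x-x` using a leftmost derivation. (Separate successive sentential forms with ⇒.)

S ⇒ Z ⇒ Z-V ⇒ Z-V-V ⇒ Z-V-V-V ⇒ V-V-V-V ⇒ (S)-V-V-V ⇒ (Z)-V-V-V ⇒ (Z-V)-V-V-V ⇒ (V-V)-V-V-V ⇒ (x-V)-V-V-V ⇒ (x-x)-V-V-V ⇒ (x-x)-x-V-V ⇒ (x-x)-x-x-V ⇒ (x-x)-x-x-x

S ⇒ Z   [S → Z]
Z ⇒ Z-V   [Z → Z - V]
Z-V ⇒ Z-V-V   [Z → Z - V]
Z-V-V ⇒ Z-V-V-V   [Z → Z - V]
Z-V-V-V ⇒ V-V-V-V   [Z → V]
V-V-V-V ⇒ (S)-V-V-V   [V → ( S )]
(S)-V-V-V ⇒ (Z)-V-V-V   [S → Z]
(Z)-V-V-V ⇒ (Z-V)-V-V-V   [Z → Z - V]
(Z-V)-V-V-V ⇒ (V-V)-V-V-V   [Z → V]
(V-V)-V-V-V ⇒ (x-V)-V-V-V   [V → x]
(x-V)-V-V-V ⇒ (x-x)-V-V-V   [V → x]
(x-x)-V-V-V ⇒ (x-x)-x-V-V   [V → x]
(x-x)-x-V-V ⇒ (x-x)-x-x-V   [V → x]
(x-x)-x-x-V ⇒ (x-x)-x-x-x   [V → x]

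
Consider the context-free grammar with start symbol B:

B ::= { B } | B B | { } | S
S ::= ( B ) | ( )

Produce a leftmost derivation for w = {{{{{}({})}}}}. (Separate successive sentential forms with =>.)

B => {B}   [B ::= { B }]
{B} => {{B}}   [B ::= { B }]
{{B}} => {{{B}}}   [B ::= { B }]
{{{B}}} => {{{{B}}}}   [B ::= { B }]
{{{{B}}}} => {{{{BB}}}}   [B ::= B B]
{{{{BB}}}} => {{{{{}B}}}}   [B ::= { }]
{{{{{}B}}}} => {{{{{}S}}}}   [B ::= S]
{{{{{}S}}}} => {{{{{}(B)}}}}   [S ::= ( B )]
{{{{{}(B)}}}} => {{{{{}({})}}}}   [B ::= { }]

B => {B} => {{B}} => {{{B}}} => {{{{B}}}} => {{{{BB}}}} => {{{{{}B}}}} => {{{{{}S}}}} => {{{{{}(B)}}}} => {{{{{}({})}}}}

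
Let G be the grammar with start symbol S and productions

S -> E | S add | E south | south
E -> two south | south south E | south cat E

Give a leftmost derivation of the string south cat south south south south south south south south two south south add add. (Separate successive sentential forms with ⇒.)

S ⇒ S add ⇒ S add add ⇒ E south add add ⇒ south cat E south add add ⇒ south cat south south E south add add ⇒ south cat south south south south E south add add ⇒ south cat south south south south south south E south add add ⇒ south cat south south south south south south south south E south add add ⇒ south cat south south south south south south south south two south south add add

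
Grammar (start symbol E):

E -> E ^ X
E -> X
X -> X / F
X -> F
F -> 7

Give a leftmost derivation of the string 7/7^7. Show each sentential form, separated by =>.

E=>E^X=>X^X=>X/F^X=>F/F^X=>7/F^X=>7/7^X=>7/7^F=>7/7^7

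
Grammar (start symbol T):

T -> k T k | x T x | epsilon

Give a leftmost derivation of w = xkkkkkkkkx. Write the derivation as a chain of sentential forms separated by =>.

T => xTx => xkTkx => xkkTkkx => xkkkTkkkx => xkkkkTkkkkx => xkkkkkkkkx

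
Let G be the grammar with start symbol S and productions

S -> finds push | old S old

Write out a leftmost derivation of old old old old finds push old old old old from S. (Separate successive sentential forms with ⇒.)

S ⇒ old S old ⇒ old old S old old ⇒ old old old S old old old ⇒ old old old old S old old old old ⇒ old old old old finds push old old old old

S ⇒ old S old   [S -> old S old]
old S old ⇒ old old S old old   [S -> old S old]
old old S old old ⇒ old old old S old old old   [S -> old S old]
old old old S old old old ⇒ old old old old S old old old old   [S -> old S old]
old old old old S old old old old ⇒ old old old old finds push old old old old   [S -> finds push]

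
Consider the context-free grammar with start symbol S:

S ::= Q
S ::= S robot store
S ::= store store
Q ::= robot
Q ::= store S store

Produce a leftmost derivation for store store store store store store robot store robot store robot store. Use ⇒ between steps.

S ⇒ S robot store ⇒ S robot store robot store ⇒ S robot store robot store robot store ⇒ Q robot store robot store robot store ⇒ store S store robot store robot store robot store ⇒ store Q store robot store robot store robot store ⇒ store store S store store robot store robot store robot store ⇒ store store store store store store robot store robot store robot store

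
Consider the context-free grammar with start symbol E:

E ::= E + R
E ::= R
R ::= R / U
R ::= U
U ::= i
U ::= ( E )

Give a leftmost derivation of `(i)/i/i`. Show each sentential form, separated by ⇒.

E ⇒ R ⇒ R/U ⇒ R/U/U ⇒ U/U/U ⇒ (E)/U/U ⇒ (R)/U/U ⇒ (U)/U/U ⇒ (i)/U/U ⇒ (i)/i/U ⇒ (i)/i/i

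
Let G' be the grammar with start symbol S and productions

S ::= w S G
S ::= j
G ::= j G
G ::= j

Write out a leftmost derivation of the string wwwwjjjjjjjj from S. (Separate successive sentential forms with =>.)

S => wSG => wwSGG => wwwSGGG => wwwwSGGGG => wwwwjGGGG => wwwwjjGGGG => wwwwjjjGGGG => wwwwjjjjGGG => wwwwjjjjjGGG => wwwwjjjjjjGG => wwwwjjjjjjjG => wwwwjjjjjjjj

S => wSG   [S ::= w S G]
wSG => wwSGG   [S ::= w S G]
wwSGG => wwwSGGG   [S ::= w S G]
wwwSGGG => wwwwSGGGG   [S ::= w S G]
wwwwSGGGG => wwwwjGGGG   [S ::= j]
wwwwjGGGG => wwwwjjGGGG   [G ::= j G]
wwwwjjGGGG => wwwwjjjGGGG   [G ::= j G]
wwwwjjjGGGG => wwwwjjjjGGG   [G ::= j]
wwwwjjjjGGG => wwwwjjjjjGGG   [G ::= j G]
wwwwjjjjjGGG => wwwwjjjjjjGG   [G ::= j]
wwwwjjjjjjGG => wwwwjjjjjjjG   [G ::= j]
wwwwjjjjjjjG => wwwwjjjjjjjj   [G ::= j]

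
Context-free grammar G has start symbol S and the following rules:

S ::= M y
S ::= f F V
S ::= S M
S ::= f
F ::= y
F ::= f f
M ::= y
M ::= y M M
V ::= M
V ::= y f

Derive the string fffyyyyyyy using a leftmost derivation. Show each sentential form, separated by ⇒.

S ⇒ fFV ⇒ fffV ⇒ fffM ⇒ fffyMM ⇒ fffyyMMM ⇒ fffyyyMM ⇒ fffyyyyMMM ⇒ fffyyyyyMM ⇒ fffyyyyyyM ⇒ fffyyyyyyy

S ⇒ fFV   [S ::= f F V]
fFV ⇒ fffV   [F ::= f f]
fffV ⇒ fffM   [V ::= M]
fffM ⇒ fffyMM   [M ::= y M M]
fffyMM ⇒ fffyyMMM   [M ::= y M M]
fffyyMMM ⇒ fffyyyMM   [M ::= y]
fffyyyMM ⇒ fffyyyyMMM   [M ::= y M M]
fffyyyyMMM ⇒ fffyyyyyMM   [M ::= y]
fffyyyyyMM ⇒ fffyyyyyyM   [M ::= y]
fffyyyyyyM ⇒ fffyyyyyyy   [M ::= y]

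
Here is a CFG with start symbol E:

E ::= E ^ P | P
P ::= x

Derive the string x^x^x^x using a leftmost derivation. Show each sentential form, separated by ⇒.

E ⇒ E^P   [E ::= E ^ P]
E^P ⇒ E^P^P   [E ::= E ^ P]
E^P^P ⇒ E^P^P^P   [E ::= E ^ P]
E^P^P^P ⇒ P^P^P^P   [E ::= P]
P^P^P^P ⇒ x^P^P^P   [P ::= x]
x^P^P^P ⇒ x^x^P^P   [P ::= x]
x^x^P^P ⇒ x^x^x^P   [P ::= x]
x^x^x^P ⇒ x^x^x^x   [P ::= x]

E ⇒ E^P ⇒ E^P^P ⇒ E^P^P^P ⇒ P^P^P^P ⇒ x^P^P^P ⇒ x^x^P^P ⇒ x^x^x^P ⇒ x^x^x^x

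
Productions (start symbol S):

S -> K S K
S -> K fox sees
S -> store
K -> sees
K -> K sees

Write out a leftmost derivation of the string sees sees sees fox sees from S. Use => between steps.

S => K fox sees   [S -> K fox sees]
K fox sees => K sees fox sees   [K -> K sees]
K sees fox sees => K sees sees fox sees   [K -> K sees]
K sees sees fox sees => sees sees sees fox sees   [K -> sees]

S => K fox sees => K sees fox sees => K sees sees fox sees => sees sees sees fox sees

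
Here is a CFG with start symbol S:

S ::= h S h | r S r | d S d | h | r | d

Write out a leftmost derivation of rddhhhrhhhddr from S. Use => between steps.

S => rSr => rdSdr => rddSddr => rddhShddr => rddhhShhddr => rddhhhShhhddr => rddhhhrhhhddr

S => rSr   [S ::= r S r]
rSr => rdSdr   [S ::= d S d]
rdSdr => rddSddr   [S ::= d S d]
rddSddr => rddhShddr   [S ::= h S h]
rddhShddr => rddhhShhddr   [S ::= h S h]
rddhhShhddr => rddhhhShhhddr   [S ::= h S h]
rddhhhShhhddr => rddhhhrhhhddr   [S ::= r]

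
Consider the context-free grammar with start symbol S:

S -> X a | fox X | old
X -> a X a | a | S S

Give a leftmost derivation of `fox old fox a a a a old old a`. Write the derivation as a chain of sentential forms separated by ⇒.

S ⇒ X a ⇒ S S a ⇒ fox X S a ⇒ fox S S S a ⇒ fox old S S a ⇒ fox old fox X S a ⇒ fox old fox S S S a ⇒ fox old fox X a S S a ⇒ fox old fox a X a a S S a ⇒ fox old fox a a a a S S a ⇒ fox old fox a a a a old S a ⇒ fox old fox a a a a old old a

S ⇒ X a   [S -> X a]
X a ⇒ S S a   [X -> S S]
S S a ⇒ fox X S a   [S -> fox X]
fox X S a ⇒ fox S S S a   [X -> S S]
fox S S S a ⇒ fox old S S a   [S -> old]
fox old S S a ⇒ fox old fox X S a   [S -> fox X]
fox old fox X S a ⇒ fox old fox S S S a   [X -> S S]
fox old fox S S S a ⇒ fox old fox X a S S a   [S -> X a]
fox old fox X a S S a ⇒ fox old fox a X a a S S a   [X -> a X a]
fox old fox a X a a S S a ⇒ fox old fox a a a a S S a   [X -> a]
fox old fox a a a a S S a ⇒ fox old fox a a a a old S a   [S -> old]
fox old fox a a a a old S a ⇒ fox old fox a a a a old old a   [S -> old]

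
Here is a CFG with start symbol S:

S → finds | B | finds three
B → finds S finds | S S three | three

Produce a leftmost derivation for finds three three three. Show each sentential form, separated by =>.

S => B   [S → B]
B => S S three   [B → S S three]
S S three => finds three S three   [S → finds three]
finds three S three => finds three B three   [S → B]
finds three B three => finds three three three   [B → three]

S => B => S S three => finds three S three => finds three B three => finds three three three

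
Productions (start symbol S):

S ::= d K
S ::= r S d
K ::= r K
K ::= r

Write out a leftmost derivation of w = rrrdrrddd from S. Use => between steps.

S => rSd   [S ::= r S d]
rSd => rrSdd   [S ::= r S d]
rrSdd => rrrSddd   [S ::= r S d]
rrrSddd => rrrdKddd   [S ::= d K]
rrrdKddd => rrrdrKddd   [K ::= r K]
rrrdrKddd => rrrdrrddd   [K ::= r]

S => rSd => rrSdd => rrrSddd => rrrdKddd => rrrdrKddd => rrrdrrddd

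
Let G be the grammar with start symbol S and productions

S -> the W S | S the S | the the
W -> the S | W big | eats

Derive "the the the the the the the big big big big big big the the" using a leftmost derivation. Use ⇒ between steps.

S ⇒ the W S ⇒ the W big S ⇒ the W big big S ⇒ the W big big big S ⇒ the W big big big big S ⇒ the W big big big big big S ⇒ the W big big big big big big S ⇒ the the S big big big big big big S ⇒ the the S the S big big big big big big S ⇒ the the the the the S big big big big big big S ⇒ the the the the the the the big big big big big big S ⇒ the the the the the the the big big big big big big the the

S ⇒ the W S   [S -> the W S]
the W S ⇒ the W big S   [W -> W big]
the W big S ⇒ the W big big S   [W -> W big]
the W big big S ⇒ the W big big big S   [W -> W big]
the W big big big S ⇒ the W big big big big S   [W -> W big]
the W big big big big S ⇒ the W big big big big big S   [W -> W big]
the W big big big big big S ⇒ the W big big big big big big S   [W -> W big]
the W big big big big big big S ⇒ the the S big big big big big big S   [W -> the S]
the the S big big big big big big S ⇒ the the S the S big big big big big big S   [S -> S the S]
the the S the S big big big big big big S ⇒ the the the the the S big big big big big big S   [S -> the the]
the the the the the S big big big big big big S ⇒ the the the the the the the big big big big big big S   [S -> the the]
the the the the the the the big big big big big big S ⇒ the the the the the the the big big big big big big the the   [S -> the the]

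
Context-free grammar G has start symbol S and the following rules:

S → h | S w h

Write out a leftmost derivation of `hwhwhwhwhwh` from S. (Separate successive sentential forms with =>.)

S => Swh => Swhwh => Swhwhwh => Swhwhwhwh => Swhwhwhwhwh => hwhwhwhwhwh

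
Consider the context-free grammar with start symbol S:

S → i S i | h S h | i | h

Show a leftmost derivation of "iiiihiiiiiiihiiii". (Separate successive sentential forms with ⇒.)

S⇒iSi⇒iiSii⇒iiiSiii⇒iiiiSiiii⇒iiiihShiiii⇒iiiihiSihiiii⇒iiiihiiSiihiiii⇒iiiihiiiSiiihiiii⇒iiiihiiiiiiihiiii

S ⇒ iSi   [S → i S i]
iSi ⇒ iiSii   [S → i S i]
iiSii ⇒ iiiSiii   [S → i S i]
iiiSiii ⇒ iiiiSiiii   [S → i S i]
iiiiSiiii ⇒ iiiihShiiii   [S → h S h]
iiiihShiiii ⇒ iiiihiSihiiii   [S → i S i]
iiiihiSihiiii ⇒ iiiihiiSiihiiii   [S → i S i]
iiiihiiSiihiiii ⇒ iiiihiiiSiiihiiii   [S → i S i]
iiiihiiiSiiihiiii ⇒ iiiihiiiiiiihiiii   [S → i]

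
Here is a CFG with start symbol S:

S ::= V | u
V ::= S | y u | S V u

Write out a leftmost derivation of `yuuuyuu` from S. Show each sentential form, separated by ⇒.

S⇒V⇒SVu⇒VVu⇒SVuVu⇒VVuVu⇒yuVuVu⇒yuSuVu⇒yuuuVu⇒yuuuyuu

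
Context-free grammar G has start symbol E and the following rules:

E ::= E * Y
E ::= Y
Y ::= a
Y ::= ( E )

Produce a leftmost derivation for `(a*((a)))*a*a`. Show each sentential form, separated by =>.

E => E*Y   [E ::= E * Y]
E*Y => E*Y*Y   [E ::= E * Y]
E*Y*Y => Y*Y*Y   [E ::= Y]
Y*Y*Y => (E)*Y*Y   [Y ::= ( E )]
(E)*Y*Y => (E*Y)*Y*Y   [E ::= E * Y]
(E*Y)*Y*Y => (Y*Y)*Y*Y   [E ::= Y]
(Y*Y)*Y*Y => (a*Y)*Y*Y   [Y ::= a]
(a*Y)*Y*Y => (a*(E))*Y*Y   [Y ::= ( E )]
(a*(E))*Y*Y => (a*(Y))*Y*Y   [E ::= Y]
(a*(Y))*Y*Y => (a*((E)))*Y*Y   [Y ::= ( E )]
(a*((E)))*Y*Y => (a*((Y)))*Y*Y   [E ::= Y]
(a*((Y)))*Y*Y => (a*((a)))*Y*Y   [Y ::= a]
(a*((a)))*Y*Y => (a*((a)))*a*Y   [Y ::= a]
(a*((a)))*a*Y => (a*((a)))*a*a   [Y ::= a]

E => E*Y => E*Y*Y => Y*Y*Y => (E)*Y*Y => (E*Y)*Y*Y => (Y*Y)*Y*Y => (a*Y)*Y*Y => (a*(E))*Y*Y => (a*(Y))*Y*Y => (a*((E)))*Y*Y => (a*((Y)))*Y*Y => (a*((a)))*Y*Y => (a*((a)))*a*Y => (a*((a)))*a*a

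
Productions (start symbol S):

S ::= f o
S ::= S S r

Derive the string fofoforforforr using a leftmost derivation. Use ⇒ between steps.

S ⇒ SSr   [S ::= S S r]
SSr ⇒ foSr   [S ::= f o]
foSr ⇒ foSSrr   [S ::= S S r]
foSSrr ⇒ foSSrSrr   [S ::= S S r]
foSSrSrr ⇒ foSSrSrSrr   [S ::= S S r]
foSSrSrSrr ⇒ fofoSrSrSrr   [S ::= f o]
fofoSrSrSrr ⇒ fofoforSrSrr   [S ::= f o]
fofoforSrSrr ⇒ fofoforforSrr   [S ::= f o]
fofoforforSrr ⇒ fofoforforforr   [S ::= f o]

S ⇒ SSr ⇒ foSr ⇒ foSSrr ⇒ foSSrSrr ⇒ foSSrSrSrr ⇒ fofoSrSrSrr ⇒ fofoforSrSrr ⇒ fofoforforSrr ⇒ fofoforforforr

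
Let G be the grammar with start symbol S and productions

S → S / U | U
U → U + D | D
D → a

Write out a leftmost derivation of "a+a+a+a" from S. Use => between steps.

S => U   [S → U]
U => U+D   [U → U + D]
U+D => U+D+D   [U → U + D]
U+D+D => U+D+D+D   [U → U + D]
U+D+D+D => D+D+D+D   [U → D]
D+D+D+D => a+D+D+D   [D → a]
a+D+D+D => a+a+D+D   [D → a]
a+a+D+D => a+a+a+D   [D → a]
a+a+a+D => a+a+a+a   [D → a]

S => U => U+D => U+D+D => U+D+D+D => D+D+D+D => a+D+D+D => a+a+D+D => a+a+a+D => a+a+a+a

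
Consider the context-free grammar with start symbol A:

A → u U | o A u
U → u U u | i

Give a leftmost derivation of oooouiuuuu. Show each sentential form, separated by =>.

A => oAu => ooAuu => oooAuuu => ooooAuuuu => oooouUuuuu => oooouiuuuu

A => oAu   [A → o A u]
oAu => ooAuu   [A → o A u]
ooAuu => oooAuuu   [A → o A u]
oooAuuu => ooooAuuuu   [A → o A u]
ooooAuuuu => oooouUuuuu   [A → u U]
oooouUuuuu => oooouiuuuu   [U → i]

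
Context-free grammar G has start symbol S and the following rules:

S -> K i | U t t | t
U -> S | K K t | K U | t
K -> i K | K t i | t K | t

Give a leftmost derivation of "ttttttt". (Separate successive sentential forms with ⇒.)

S ⇒ Utt   [S -> U t t]
Utt ⇒ Stt   [U -> S]
Stt ⇒ Utttt   [S -> U t t]
Utttt ⇒ KKttttt   [U -> K K t]
KKttttt ⇒ tKttttt   [K -> t]
tKttttt ⇒ ttttttt   [K -> t]

S ⇒ Utt ⇒ Stt ⇒ Utttt ⇒ KKttttt ⇒ tKttttt ⇒ ttttttt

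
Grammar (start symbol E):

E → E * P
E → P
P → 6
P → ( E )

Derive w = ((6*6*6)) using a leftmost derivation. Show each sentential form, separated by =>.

E => P   [E → P]
P => (E)   [P → ( E )]
(E) => (P)   [E → P]
(P) => ((E))   [P → ( E )]
((E)) => ((E*P))   [E → E * P]
((E*P)) => ((E*P*P))   [E → E * P]
((E*P*P)) => ((P*P*P))   [E → P]
((P*P*P)) => ((6*P*P))   [P → 6]
((6*P*P)) => ((6*6*P))   [P → 6]
((6*6*P)) => ((6*6*6))   [P → 6]

E=>P=>(E)=>(P)=>((E))=>((E*P))=>((E*P*P))=>((P*P*P))=>((6*P*P))=>((6*6*P))=>((6*6*6))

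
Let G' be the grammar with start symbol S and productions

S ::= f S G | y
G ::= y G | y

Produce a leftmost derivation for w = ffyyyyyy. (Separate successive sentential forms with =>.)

S => fSG   [S ::= f S G]
fSG => ffSGG   [S ::= f S G]
ffSGG => ffyGG   [S ::= y]
ffyGG => ffyyGG   [G ::= y G]
ffyyGG => ffyyyGG   [G ::= y G]
ffyyyGG => ffyyyyG   [G ::= y]
ffyyyyG => ffyyyyyG   [G ::= y G]
ffyyyyyG => ffyyyyyy   [G ::= y]

S => fSG => ffSGG => ffyGG => ffyyGG => ffyyyGG => ffyyyyG => ffyyyyyG => ffyyyyyy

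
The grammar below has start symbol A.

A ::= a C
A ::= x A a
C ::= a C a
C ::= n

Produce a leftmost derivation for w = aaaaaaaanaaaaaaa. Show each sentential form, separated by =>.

A => aC   [A ::= a C]
aC => aaCa   [C ::= a C a]
aaCa => aaaCaa   [C ::= a C a]
aaaCaa => aaaaCaaa   [C ::= a C a]
aaaaCaaa => aaaaaCaaaa   [C ::= a C a]
aaaaaCaaaa => aaaaaaCaaaaa   [C ::= a C a]
aaaaaaCaaaaa => aaaaaaaCaaaaaa   [C ::= a C a]
aaaaaaaCaaaaaa => aaaaaaaaCaaaaaaa   [C ::= a C a]
aaaaaaaaCaaaaaaa => aaaaaaaanaaaaaaa   [C ::= n]

A => aC => aaCa => aaaCaa => aaaaCaaa => aaaaaCaaaa => aaaaaaCaaaaa => aaaaaaaCaaaaaa => aaaaaaaaCaaaaaaa => aaaaaaaanaaaaaaa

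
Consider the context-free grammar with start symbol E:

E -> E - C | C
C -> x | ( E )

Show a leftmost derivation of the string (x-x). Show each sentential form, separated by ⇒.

E⇒C⇒(E)⇒(E-C)⇒(C-C)⇒(x-C)⇒(x-x)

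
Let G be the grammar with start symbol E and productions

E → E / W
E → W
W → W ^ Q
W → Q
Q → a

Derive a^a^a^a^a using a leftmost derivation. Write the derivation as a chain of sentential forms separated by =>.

E => W   [E → W]
W => W^Q   [W → W ^ Q]
W^Q => W^Q^Q   [W → W ^ Q]
W^Q^Q => W^Q^Q^Q   [W → W ^ Q]
W^Q^Q^Q => W^Q^Q^Q^Q   [W → W ^ Q]
W^Q^Q^Q^Q => Q^Q^Q^Q^Q   [W → Q]
Q^Q^Q^Q^Q => a^Q^Q^Q^Q   [Q → a]
a^Q^Q^Q^Q => a^a^Q^Q^Q   [Q → a]
a^a^Q^Q^Q => a^a^a^Q^Q   [Q → a]
a^a^a^Q^Q => a^a^a^a^Q   [Q → a]
a^a^a^a^Q => a^a^a^a^a   [Q → a]

E => W => W^Q => W^Q^Q => W^Q^Q^Q => W^Q^Q^Q^Q => Q^Q^Q^Q^Q => a^Q^Q^Q^Q => a^a^Q^Q^Q => a^a^a^Q^Q => a^a^a^a^Q => a^a^a^a^a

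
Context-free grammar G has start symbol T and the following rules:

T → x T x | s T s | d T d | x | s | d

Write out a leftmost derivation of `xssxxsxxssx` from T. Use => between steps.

T => xTx   [T → x T x]
xTx => xsTsx   [T → s T s]
xsTsx => xssTssx   [T → s T s]
xssTssx => xssxTxssx   [T → x T x]
xssxTxssx => xssxxTxxssx   [T → x T x]
xssxxTxxssx => xssxxsxxssx   [T → s]

T => xTx => xsTsx => xssTssx => xssxTxssx => xssxxTxxssx => xssxxsxxssx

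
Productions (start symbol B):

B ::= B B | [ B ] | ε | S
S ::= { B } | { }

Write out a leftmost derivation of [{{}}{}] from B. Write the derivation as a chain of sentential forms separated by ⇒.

B ⇒ [B] ⇒ [BB] ⇒ [SB] ⇒ [{B}B] ⇒ [{S}B] ⇒ [{{}}B] ⇒ [{{}}S] ⇒ [{{}}{}]

B ⇒ [B]   [B ::= [ B ]]
[B] ⇒ [BB]   [B ::= B B]
[BB] ⇒ [SB]   [B ::= S]
[SB] ⇒ [{B}B]   [S ::= { B }]
[{B}B] ⇒ [{S}B]   [B ::= S]
[{S}B] ⇒ [{{}}B]   [S ::= { }]
[{{}}B] ⇒ [{{}}S]   [B ::= S]
[{{}}S] ⇒ [{{}}{}]   [S ::= { }]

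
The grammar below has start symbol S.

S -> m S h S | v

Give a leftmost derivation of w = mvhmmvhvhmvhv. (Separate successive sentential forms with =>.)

S => mShS   [S -> m S h S]
mShS => mvhS   [S -> v]
mvhS => mvhmShS   [S -> m S h S]
mvhmShS => mvhmmShShS   [S -> m S h S]
mvhmmShShS => mvhmmvhShS   [S -> v]
mvhmmvhShS => mvhmmvhvhS   [S -> v]
mvhmmvhvhS => mvhmmvhvhmShS   [S -> m S h S]
mvhmmvhvhmShS => mvhmmvhvhmvhS   [S -> v]
mvhmmvhvhmvhS => mvhmmvhvhmvhv   [S -> v]

S=>mShS=>mvhS=>mvhmShS=>mvhmmShShS=>mvhmmvhShS=>mvhmmvhvhS=>mvhmmvhvhmShS=>mvhmmvhvhmvhS=>mvhmmvhvhmvhv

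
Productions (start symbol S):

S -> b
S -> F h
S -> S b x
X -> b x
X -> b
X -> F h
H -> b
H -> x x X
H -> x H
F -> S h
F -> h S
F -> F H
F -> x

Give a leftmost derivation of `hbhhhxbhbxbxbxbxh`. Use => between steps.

S=>Fh=>hSh=>hSbxh=>hSbxbxh=>hSbxbxbxh=>hSbxbxbxbxh=>hFhbxbxbxbxh=>hFHhbxbxbxbxh=>hShHhbxbxbxbxh=>hFhhHhbxbxbxbxh=>hShhhHhbxbxbxbxh=>hbhhhHhbxbxbxbxh=>hbhhhxHhbxbxbxbxh=>hbhhhxbhbxbxbxbxh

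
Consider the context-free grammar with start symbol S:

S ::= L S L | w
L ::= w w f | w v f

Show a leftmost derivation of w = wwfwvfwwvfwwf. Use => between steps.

S => LSL => wwfSL => wwfLSLL => wwfwvfSLL => wwfwvfwLL => wwfwvfwwvfL => wwfwvfwwvfwwf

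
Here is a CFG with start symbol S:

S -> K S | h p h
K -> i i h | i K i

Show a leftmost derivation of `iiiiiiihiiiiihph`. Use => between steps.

S => KS   [S -> K S]
KS => iKiS   [K -> i K i]
iKiS => iiKiiS   [K -> i K i]
iiKiiS => iiiKiiiS   [K -> i K i]
iiiKiiiS => iiiiKiiiiS   [K -> i K i]
iiiiKiiiiS => iiiiiKiiiiiS   [K -> i K i]
iiiiiKiiiiiS => iiiiiiihiiiiiS   [K -> i i h]
iiiiiiihiiiiiS => iiiiiiihiiiiihph   [S -> h p h]

S=>KS=>iKiS=>iiKiiS=>iiiKiiiS=>iiiiKiiiiS=>iiiiiKiiiiiS=>iiiiiiihiiiiiS=>iiiiiiihiiiiihph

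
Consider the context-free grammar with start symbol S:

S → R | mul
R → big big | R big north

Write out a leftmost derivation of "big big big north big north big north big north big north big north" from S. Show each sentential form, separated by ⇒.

S ⇒ R ⇒ R big north ⇒ R big north big north ⇒ R big north big north big north ⇒ R big north big north big north big north ⇒ R big north big north big north big north big north ⇒ R big north big north big north big north big north big north ⇒ big big big north big north big north big north big north big north

S ⇒ R   [S → R]
R ⇒ R big north   [R → R big north]
R big north ⇒ R big north big north   [R → R big north]
R big north big north ⇒ R big north big north big north   [R → R big north]
R big north big north big north ⇒ R big north big north big north big north   [R → R big north]
R big north big north big north big north ⇒ R big north big north big north big north big north   [R → R big north]
R big north big north big north big north big north ⇒ R big north big north big north big north big north big north   [R → R big north]
R big north big north big north big north big north big north ⇒ big big big north big north big north big north big north big north   [R → big big]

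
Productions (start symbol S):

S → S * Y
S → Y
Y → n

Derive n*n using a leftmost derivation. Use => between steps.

S => S*Y => Y*Y => n*Y => n*n

S => S*Y   [S → S * Y]
S*Y => Y*Y   [S → Y]
Y*Y => n*Y   [Y → n]
n*Y => n*n   [Y → n]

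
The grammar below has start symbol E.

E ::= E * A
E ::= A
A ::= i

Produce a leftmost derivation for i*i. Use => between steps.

E => E*A   [E ::= E * A]
E*A => A*A   [E ::= A]
A*A => i*A   [A ::= i]
i*A => i*i   [A ::= i]

E => E*A => A*A => i*A => i*i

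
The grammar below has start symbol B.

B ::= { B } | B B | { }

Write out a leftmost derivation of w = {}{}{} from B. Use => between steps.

B => BB   [B ::= B B]
BB => BBB   [B ::= B B]
BBB => {}BB   [B ::= { }]
{}BB => {}{}B   [B ::= { }]
{}{}B => {}{}{}   [B ::= { }]

B => BB => BBB => {}BB => {}{}B => {}{}{}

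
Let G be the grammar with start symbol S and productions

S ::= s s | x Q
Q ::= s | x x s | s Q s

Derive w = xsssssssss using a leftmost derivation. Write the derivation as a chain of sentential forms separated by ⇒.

S ⇒ xQ ⇒ xsQs ⇒ xssQss ⇒ xsssQsss ⇒ xssssQssss ⇒ xsssssssss

S ⇒ xQ   [S ::= x Q]
xQ ⇒ xsQs   [Q ::= s Q s]
xsQs ⇒ xssQss   [Q ::= s Q s]
xssQss ⇒ xsssQsss   [Q ::= s Q s]
xsssQsss ⇒ xssssQssss   [Q ::= s Q s]
xssssQssss ⇒ xsssssssss   [Q ::= s]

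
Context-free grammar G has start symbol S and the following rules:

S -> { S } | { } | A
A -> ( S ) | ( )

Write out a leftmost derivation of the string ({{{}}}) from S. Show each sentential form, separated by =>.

S => A => (S) => ({S}) => ({{S}}) => ({{{}}})

S => A   [S -> A]
A => (S)   [A -> ( S )]
(S) => ({S})   [S -> { S }]
({S}) => ({{S}})   [S -> { S }]
({{S}}) => ({{{}}})   [S -> { }]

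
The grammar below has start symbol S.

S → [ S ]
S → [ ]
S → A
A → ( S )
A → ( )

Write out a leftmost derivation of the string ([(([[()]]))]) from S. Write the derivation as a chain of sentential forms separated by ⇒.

S⇒A⇒(S)⇒([S])⇒([A])⇒([(S)])⇒([(A)])⇒([((S))])⇒([(([S]))])⇒([(([[S]]))])⇒([(([[A]]))])⇒([(([[()]]))])

S ⇒ A   [S → A]
A ⇒ (S)   [A → ( S )]
(S) ⇒ ([S])   [S → [ S ]]
([S]) ⇒ ([A])   [S → A]
([A]) ⇒ ([(S)])   [A → ( S )]
([(S)]) ⇒ ([(A)])   [S → A]
([(A)]) ⇒ ([((S))])   [A → ( S )]
([((S))]) ⇒ ([(([S]))])   [S → [ S ]]
([(([S]))]) ⇒ ([(([[S]]))])   [S → [ S ]]
([(([[S]]))]) ⇒ ([(([[A]]))])   [S → A]
([(([[A]]))]) ⇒ ([(([[()]]))])   [A → ( )]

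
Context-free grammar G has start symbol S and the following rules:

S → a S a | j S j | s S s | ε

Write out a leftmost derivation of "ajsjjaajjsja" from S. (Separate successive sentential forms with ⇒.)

S ⇒ aSa   [S → a S a]
aSa ⇒ ajSja   [S → j S j]
ajSja ⇒ ajsSsja   [S → s S s]
ajsSsja ⇒ ajsjSjsja   [S → j S j]
ajsjSjsja ⇒ ajsjjSjjsja   [S → j S j]
ajsjjSjjsja ⇒ ajsjjaSajjsja   [S → a S a]
ajsjjaSajjsja ⇒ ajsjjaajjsja   [S → ε]

S ⇒ aSa ⇒ ajSja ⇒ ajsSsja ⇒ ajsjSjsja ⇒ ajsjjSjjsja ⇒ ajsjjaSajjsja ⇒ ajsjjaajjsja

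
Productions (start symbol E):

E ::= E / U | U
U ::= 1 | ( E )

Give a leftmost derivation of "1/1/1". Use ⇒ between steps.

E ⇒ E/U   [E ::= E / U]
E/U ⇒ E/U/U   [E ::= E / U]
E/U/U ⇒ U/U/U   [E ::= U]
U/U/U ⇒ 1/U/U   [U ::= 1]
1/U/U ⇒ 1/1/U   [U ::= 1]
1/1/U ⇒ 1/1/1   [U ::= 1]

E⇒E/U⇒E/U/U⇒U/U/U⇒1/U/U⇒1/1/U⇒1/1/1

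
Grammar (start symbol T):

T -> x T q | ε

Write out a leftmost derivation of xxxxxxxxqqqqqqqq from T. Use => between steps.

T => xTq   [T -> x T q]
xTq => xxTqq   [T -> x T q]
xxTqq => xxxTqqq   [T -> x T q]
xxxTqqq => xxxxTqqqq   [T -> x T q]
xxxxTqqqq => xxxxxTqqqqq   [T -> x T q]
xxxxxTqqqqq => xxxxxxTqqqqqq   [T -> x T q]
xxxxxxTqqqqqq => xxxxxxxTqqqqqqq   [T -> x T q]
xxxxxxxTqqqqqqq => xxxxxxxxTqqqqqqqq   [T -> x T q]
xxxxxxxxTqqqqqqqq => xxxxxxxxqqqqqqqq   [T -> ε]

T => xTq => xxTqq => xxxTqqq => xxxxTqqqq => xxxxxTqqqqq => xxxxxxTqqqqqq => xxxxxxxTqqqqqqq => xxxxxxxxTqqqqqqqq => xxxxxxxxqqqqqqqq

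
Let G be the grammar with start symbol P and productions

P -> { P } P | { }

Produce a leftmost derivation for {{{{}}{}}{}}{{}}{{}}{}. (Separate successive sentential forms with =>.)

P => {P}P   [P -> { P } P]
{P}P => {{P}P}P   [P -> { P } P]
{{P}P}P => {{{P}P}P}P   [P -> { P } P]
{{{P}P}P}P => {{{{}}P}P}P   [P -> { }]
{{{{}}P}P}P => {{{{}}{}}P}P   [P -> { }]
{{{{}}{}}P}P => {{{{}}{}}{}}P   [P -> { }]
{{{{}}{}}{}}P => {{{{}}{}}{}}{P}P   [P -> { P } P]
{{{{}}{}}{}}{P}P => {{{{}}{}}{}}{{}}P   [P -> { }]
{{{{}}{}}{}}{{}}P => {{{{}}{}}{}}{{}}{P}P   [P -> { P } P]
{{{{}}{}}{}}{{}}{P}P => {{{{}}{}}{}}{{}}{{}}P   [P -> { }]
{{{{}}{}}{}}{{}}{{}}P => {{{{}}{}}{}}{{}}{{}}{}   [P -> { }]

P => {P}P => {{P}P}P => {{{P}P}P}P => {{{{}}P}P}P => {{{{}}{}}P}P => {{{{}}{}}{}}P => {{{{}}{}}{}}{P}P => {{{{}}{}}{}}{{}}P => {{{{}}{}}{}}{{}}{P}P => {{{{}}{}}{}}{{}}{{}}P => {{{{}}{}}{}}{{}}{{}}{}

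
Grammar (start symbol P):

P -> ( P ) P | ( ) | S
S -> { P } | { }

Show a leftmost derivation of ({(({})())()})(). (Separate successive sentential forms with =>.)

P => (P)P   [P -> ( P ) P]
(P)P => (S)P   [P -> S]
(S)P => ({P})P   [S -> { P }]
({P})P => ({(P)P})P   [P -> ( P ) P]
({(P)P})P => ({((P)P)P})P   [P -> ( P ) P]
({((P)P)P})P => ({((S)P)P})P   [P -> S]
({((S)P)P})P => ({(({})P)P})P   [S -> { }]
({(({})P)P})P => ({(({})())P})P   [P -> ( )]
({(({})())P})P => ({(({})())()})P   [P -> ( )]
({(({})())()})P => ({(({})())()})()   [P -> ( )]

P => (P)P => (S)P => ({P})P => ({(P)P})P => ({((P)P)P})P => ({((S)P)P})P => ({(({})P)P})P => ({(({})())P})P => ({(({})())()})P => ({(({})())()})()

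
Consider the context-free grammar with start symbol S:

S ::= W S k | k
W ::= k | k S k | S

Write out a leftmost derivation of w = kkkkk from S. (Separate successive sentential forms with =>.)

S => WSk => kSk => kWSkk => kkSkk => kkkkk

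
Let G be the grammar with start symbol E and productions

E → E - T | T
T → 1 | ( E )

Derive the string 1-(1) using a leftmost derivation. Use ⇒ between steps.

E ⇒ E-T ⇒ T-T ⇒ 1-T ⇒ 1-(E) ⇒ 1-(T) ⇒ 1-(1)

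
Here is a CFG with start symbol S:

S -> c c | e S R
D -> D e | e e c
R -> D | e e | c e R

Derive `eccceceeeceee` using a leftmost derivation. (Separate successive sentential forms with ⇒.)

S ⇒ eSR   [S -> e S R]
eSR ⇒ eccR   [S -> c c]
eccR ⇒ eccceR   [R -> c e R]
eccceR ⇒ eccceceR   [R -> c e R]
eccceceR ⇒ eccceceD   [R -> D]
eccceceD ⇒ eccceceDe   [D -> D e]
eccceceDe ⇒ eccceceDee   [D -> D e]
eccceceDee ⇒ eccceceDeee   [D -> D e]
eccceceDeee ⇒ eccceceeeceee   [D -> e e c]

S ⇒ eSR ⇒ eccR ⇒ eccceR ⇒ eccceceR ⇒ eccceceD ⇒ eccceceDe ⇒ eccceceDee ⇒ eccceceDeee ⇒ eccceceeeceee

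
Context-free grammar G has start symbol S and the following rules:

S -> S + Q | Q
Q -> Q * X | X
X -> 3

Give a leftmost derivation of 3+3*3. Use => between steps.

S => S+Q => Q+Q => X+Q => 3+Q => 3+Q*X => 3+X*X => 3+3*X => 3+3*3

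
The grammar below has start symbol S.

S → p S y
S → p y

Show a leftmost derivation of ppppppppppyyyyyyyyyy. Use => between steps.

S => pSy   [S → p S y]
pSy => ppSyy   [S → p S y]
ppSyy => pppSyyy   [S → p S y]
pppSyyy => ppppSyyyy   [S → p S y]
ppppSyyyy => pppppSyyyyy   [S → p S y]
pppppSyyyyy => ppppppSyyyyyy   [S → p S y]
ppppppSyyyyyy => pppppppSyyyyyyy   [S → p S y]
pppppppSyyyyyyy => ppppppppSyyyyyyyy   [S → p S y]
ppppppppSyyyyyyyy => pppppppppSyyyyyyyyy   [S → p S y]
pppppppppSyyyyyyyyy => ppppppppppyyyyyyyyyy   [S → p y]

S => pSy => ppSyy => pppSyyy => ppppSyyyy => pppppSyyyyy => ppppppSyyyyyy => pppppppSyyyyyyy => ppppppppSyyyyyyyy => pppppppppSyyyyyyyyy => ppppppppppyyyyyyyyyy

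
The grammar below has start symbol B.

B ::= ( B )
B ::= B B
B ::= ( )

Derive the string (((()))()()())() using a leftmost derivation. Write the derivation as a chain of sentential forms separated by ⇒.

B ⇒ BB ⇒ (B)B ⇒ (BB)B ⇒ (BBB)B ⇒ (BBBB)B ⇒ ((B)BBB)B ⇒ (((B))BBB)B ⇒ (((()))BBB)B ⇒ (((()))()BB)B ⇒ (((()))()()B)B ⇒ (((()))()()())B ⇒ (((()))()()())()

B ⇒ BB   [B ::= B B]
BB ⇒ (B)B   [B ::= ( B )]
(B)B ⇒ (BB)B   [B ::= B B]
(BB)B ⇒ (BBB)B   [B ::= B B]
(BBB)B ⇒ (BBBB)B   [B ::= B B]
(BBBB)B ⇒ ((B)BBB)B   [B ::= ( B )]
((B)BBB)B ⇒ (((B))BBB)B   [B ::= ( B )]
(((B))BBB)B ⇒ (((()))BBB)B   [B ::= ( )]
(((()))BBB)B ⇒ (((()))()BB)B   [B ::= ( )]
(((()))()BB)B ⇒ (((()))()()B)B   [B ::= ( )]
(((()))()()B)B ⇒ (((()))()()())B   [B ::= ( )]
(((()))()()())B ⇒ (((()))()()())()   [B ::= ( )]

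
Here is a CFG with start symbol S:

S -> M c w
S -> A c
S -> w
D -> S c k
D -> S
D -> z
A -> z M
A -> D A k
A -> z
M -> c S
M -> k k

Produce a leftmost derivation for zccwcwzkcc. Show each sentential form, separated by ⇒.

S ⇒ Ac   [S -> A c]
Ac ⇒ zMc   [A -> z M]
zMc ⇒ zcSc   [M -> c S]
zcSc ⇒ zcAcc   [S -> A c]
zcAcc ⇒ zcDAkcc   [A -> D A k]
zcDAkcc ⇒ zcSAkcc   [D -> S]
zcSAkcc ⇒ zcMcwAkcc   [S -> M c w]
zcMcwAkcc ⇒ zccScwAkcc   [M -> c S]
zccScwAkcc ⇒ zccwcwAkcc   [S -> w]
zccwcwAkcc ⇒ zccwcwzkcc   [A -> z]

S ⇒ Ac ⇒ zMc ⇒ zcSc ⇒ zcAcc ⇒ zcDAkcc ⇒ zcSAkcc ⇒ zcMcwAkcc ⇒ zccScwAkcc ⇒ zccwcwAkcc ⇒ zccwcwzkcc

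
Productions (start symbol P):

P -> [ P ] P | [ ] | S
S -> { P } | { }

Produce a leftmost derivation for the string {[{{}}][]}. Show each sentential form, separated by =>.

P => S   [P -> S]
S => {P}   [S -> { P }]
{P} => {[P]P}   [P -> [ P ] P]
{[P]P} => {[S]P}   [P -> S]
{[S]P} => {[{P}]P}   [S -> { P }]
{[{P}]P} => {[{S}]P}   [P -> S]
{[{S}]P} => {[{{}}]P}   [S -> { }]
{[{{}}]P} => {[{{}}][]}   [P -> [ ]]

P=>S=>{P}=>{[P]P}=>{[S]P}=>{[{P}]P}=>{[{S}]P}=>{[{{}}]P}=>{[{{}}][]}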